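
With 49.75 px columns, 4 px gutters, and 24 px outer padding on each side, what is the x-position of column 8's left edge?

400.25 px

Each column+gutter stride is 53.75 px; 7 of them past the 24 px margin is 24 + 376.25 = 400.25 px.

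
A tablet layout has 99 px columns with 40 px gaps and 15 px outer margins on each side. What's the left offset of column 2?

154 px

Each column+gutter stride is 139 px; 1 of them past the 15 px margin is 15 + 139 = 154 px.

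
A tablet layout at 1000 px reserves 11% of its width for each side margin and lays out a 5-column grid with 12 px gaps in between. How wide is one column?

Margins: 11% × 1000 = 110 px each, so content = 1000 − 220 = 780 px.
780 − 4·12 = 732; ÷5 gives c = 146.4 px.

146.4 px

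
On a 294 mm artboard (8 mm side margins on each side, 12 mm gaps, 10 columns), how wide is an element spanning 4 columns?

Inside the margins: 294 − 16 = 278 mm.
10 columns + 9 gaps: 10c + 9·12 = 278.
10c = 278 − 108 = 170, so c = 17 mm.
4-column span = 4·17 + 3·12 = 104 mm.

104 mm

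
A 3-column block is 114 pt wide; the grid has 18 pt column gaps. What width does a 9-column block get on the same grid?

114 − 2·18 = 78; ÷3 gives c = 26 pt.
Span of 9: 9·26 + 8·18 = 234 + 144 = 378 pt.

378 pt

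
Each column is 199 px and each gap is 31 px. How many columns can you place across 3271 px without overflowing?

14 columns

k columns need k·199 + (k−1)·31 = k·230 − 31.
k·230 − 31 ≤ 3271 → k ≤ 3302 / 230 ≈ 14.36, so k = 14.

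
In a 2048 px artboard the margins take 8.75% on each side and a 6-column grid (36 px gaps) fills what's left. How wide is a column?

Margins: 8.75% × 2048 = 179.2 px each, so content = 2048 − 358.4 = 1689.6 px.
6c + 5·36 = 1689.6 → 6c = 1509.6 → c = 251.6 px.

251.6 px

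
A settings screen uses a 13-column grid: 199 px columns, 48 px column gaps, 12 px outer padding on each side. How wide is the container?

3187 px

Total width: 2·12 + 13·199 + 12·48 = 3187 px.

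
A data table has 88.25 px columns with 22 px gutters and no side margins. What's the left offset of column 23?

Before column 23: 22 columns + 22 gutters.
Offset = 22·(88.25 + 22) = 22·110.25 = 2425.5 px.

2425.5 px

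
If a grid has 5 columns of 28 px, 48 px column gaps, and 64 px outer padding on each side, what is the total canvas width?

460 px

Adding margins, columns and gutters: 128 + 140 + 192 = 460 px.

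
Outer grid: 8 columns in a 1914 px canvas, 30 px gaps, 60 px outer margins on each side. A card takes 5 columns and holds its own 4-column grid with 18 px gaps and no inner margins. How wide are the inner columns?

Outer content = 1914 − 2·60 = 1794 px.
1794 − 7·30 = 1584; ÷8 gives c = 198 px.
Span of 5: 5·198 + 4·30 = 990 + 120 = 1110 px.
4 columns + 3 gaps: 4d + 3·18 = 1110.
4d = 1110 − 54 = 1056, so d = 264 px.

264 px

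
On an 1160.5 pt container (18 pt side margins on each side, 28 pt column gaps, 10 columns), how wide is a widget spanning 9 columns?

1009.25 pt

Subtract both margins: 1160.5 − 2·18 = 1124.5 pt.
1124.5 − 9·28 = 872.5; ÷10 gives c = 87.25 pt.
Span of 9: 9·87.25 + 8·28 = 785.25 + 224 = 1009.25 pt.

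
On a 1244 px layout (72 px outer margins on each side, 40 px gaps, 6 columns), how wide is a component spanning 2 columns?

340 px

Subtract both margins: 1244 − 2·72 = 1100 px.
6 columns + 5 gaps: 6c + 5·40 = 1100.
6c = 1100 − 200 = 900, so c = 150 px.
Span of 2: 2·150 + 1·40 = 300 + 40 = 340 px.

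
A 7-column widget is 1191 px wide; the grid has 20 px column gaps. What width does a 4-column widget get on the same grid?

Subtracting 6 column gaps of 20 leaves 1071 for 7 columns, so c = 153 px.
Span of 4: 4·153 + 3·20 = 612 + 60 = 672 px.

672 px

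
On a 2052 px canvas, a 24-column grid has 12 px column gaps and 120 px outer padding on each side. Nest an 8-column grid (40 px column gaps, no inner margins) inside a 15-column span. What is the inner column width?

106 px

Inside the margins: 2052 − 240 = 1812 px.
1812 − 23·12 = 1536; ÷24 gives c = 64 px.
15 columns plus 14 column gaps: 960 + 168 = 1128 px.
8 columns + 7 column gaps: 8d + 7·40 = 1128.
8d = 1128 − 280 = 848, so d = 106 px.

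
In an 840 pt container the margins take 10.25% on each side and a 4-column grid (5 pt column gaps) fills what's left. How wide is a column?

163.2 pt

Margins: 10.25% × 840 = 86.1 pt each, so content = 840 − 172.2 = 667.8 pt.
Subtracting 3 column gaps of 5 leaves 652.8 for 4 columns, so c = 163.2 pt.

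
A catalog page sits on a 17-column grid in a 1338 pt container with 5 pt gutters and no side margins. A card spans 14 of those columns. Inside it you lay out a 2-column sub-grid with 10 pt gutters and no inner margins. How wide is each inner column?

545.5 pt

1338 − 16·5 = 1258; ÷17 gives c = 74 pt.
14-column span = 14·74 + 13·5 = 1101 pt.
2 columns + 1 gutter: 2d + 1·10 = 1101.
2d = 1101 − 10 = 1091, so d = 545.5 pt.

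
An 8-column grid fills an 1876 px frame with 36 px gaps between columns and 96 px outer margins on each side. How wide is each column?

Content width = 1876 − 2·96 = 1684 px.
1684 − 7·36 = 1432; ÷8 gives c = 179 px.

179 px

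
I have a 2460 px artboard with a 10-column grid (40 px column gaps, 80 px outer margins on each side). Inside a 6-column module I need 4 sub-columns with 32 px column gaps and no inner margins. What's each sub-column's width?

317 px

Outer content = 2460 − 2·80 = 2300 px.
10 columns + 9 column gaps: 10c + 9·40 = 2300.
10c = 2300 − 360 = 1940, so c = 194 px.
6-column span = 6·194 + 5·40 = 1364 px.
4 columns + 3 column gaps: 4d + 3·32 = 1364.
4d = 1364 − 96 = 1268, so d = 317 px.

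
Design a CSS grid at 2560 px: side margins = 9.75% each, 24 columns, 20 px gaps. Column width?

Each margin = 9.75% of 2560 = 249.6 px; content = 2560 − 2·249.6 = 2060.8 px.
Subtracting 23 gaps of 20 leaves 1600.8 for 24 columns, so c = 66.7 px.

66.7 px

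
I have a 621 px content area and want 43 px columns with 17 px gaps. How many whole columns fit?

10 columns

k columns need k·43 + (k−1)·17 = k·60 − 17.
k·60 − 17 ≤ 621 → k ≤ 638 / 60 ≈ 10.63, so k = 10.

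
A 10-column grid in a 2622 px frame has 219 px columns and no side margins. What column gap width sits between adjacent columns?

10 columns take 10·219 = 2190 px; remaining 432 splits into 9 column gaps.
g = 432 / 9 = 48 px.

48 px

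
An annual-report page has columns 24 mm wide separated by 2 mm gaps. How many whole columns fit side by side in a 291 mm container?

11 columns

11 columns: 11·24 + 10·2 = 284 mm ≤ 291.
12 columns: 310 mm > 291. So 11.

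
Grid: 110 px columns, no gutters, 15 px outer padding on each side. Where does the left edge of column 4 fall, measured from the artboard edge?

345 px

Column 4 starts at margin + 3·(column + gutter) = 15 + 3·110 = 345 px.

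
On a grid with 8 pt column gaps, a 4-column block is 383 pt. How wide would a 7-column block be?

676.25 pt

4c + 3·8 = 383 → 4c = 359 → c = 89.75 pt.
7-column span = 7·89.75 + 6·8 = 676.25 pt.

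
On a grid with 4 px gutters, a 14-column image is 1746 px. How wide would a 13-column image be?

1621 px

14 columns + 13 gutters: 14c + 13·4 = 1746.
14c = 1746 − 52 = 1694, so c = 121 px.
13-column span = 13·121 + 12·4 = 1621 px.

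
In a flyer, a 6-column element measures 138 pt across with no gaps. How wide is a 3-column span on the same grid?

69 pt

6c = 138 → c = 23 pt.
With no gaps, 3 columns span 3·23 = 69 pt.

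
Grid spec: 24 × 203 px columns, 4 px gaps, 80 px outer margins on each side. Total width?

5124 px

Canvas = 2·80 + 24·203 + 23·4 = 160 + 4872 + 92 = 5124 px.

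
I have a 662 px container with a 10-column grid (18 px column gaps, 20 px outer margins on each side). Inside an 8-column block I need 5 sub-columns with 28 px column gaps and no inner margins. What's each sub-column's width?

Inside the margins: 662 − 40 = 622 px.
622 − 9·18 = 460; ÷10 gives c = 46 px.
8 columns plus 7 column gaps: 368 + 126 = 494 px.
5d + 4·28 = 494 → 5d = 382 → d = 76.4 px.

76.4 px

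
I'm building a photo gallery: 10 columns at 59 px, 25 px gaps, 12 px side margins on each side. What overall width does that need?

839 px

Adding margins, columns and gutters: 24 + 590 + 225 = 839 px.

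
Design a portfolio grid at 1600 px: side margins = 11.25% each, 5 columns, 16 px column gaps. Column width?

Each margin = 11.25% of 1600 = 180 px; content = 1600 − 2·180 = 1240 px.
1240 − 4·16 = 1176; ÷5 gives c = 235.2 px.

235.2 px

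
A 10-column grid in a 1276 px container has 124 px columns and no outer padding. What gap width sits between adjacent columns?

Columns use 1240 px, leaving 36 px across 9 gaps = 4 px each.

4 px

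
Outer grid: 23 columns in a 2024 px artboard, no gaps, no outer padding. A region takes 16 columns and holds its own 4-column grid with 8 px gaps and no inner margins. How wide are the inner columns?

23c = 2024 → c = 88 px.
16-column span = 16·88 = 1408 px.
4 columns + 3 gaps: 4d + 3·8 = 1408.
4d = 1408 − 24 = 1384, so d = 346 px.

346 px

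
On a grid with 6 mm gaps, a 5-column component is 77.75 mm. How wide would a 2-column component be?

27.5 mm

5c + 4·6 = 77.75 → 5c = 53.75 → c = 10.75 mm.
2-column span = 2·10.75 + 1·6 = 27.5 mm.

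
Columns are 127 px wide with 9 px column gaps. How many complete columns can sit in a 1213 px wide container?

8 columns

k columns need k·127 + (k−1)·9 = k·136 − 9.
k·136 − 9 ≤ 1213 → k ≤ 1222 / 136 ≈ 8.99, so k = 8.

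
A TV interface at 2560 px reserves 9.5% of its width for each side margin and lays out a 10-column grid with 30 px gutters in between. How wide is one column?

Margins: 9.5% × 2560 = 243.2 px each, so content = 2560 − 486.4 = 2073.6 px.
2073.6 − 9·30 = 1803.6; ÷10 gives c = 180.36 px.

180.36 px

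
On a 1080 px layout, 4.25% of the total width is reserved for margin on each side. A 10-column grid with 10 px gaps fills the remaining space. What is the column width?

1080 × (1 − 2·4.25%) = 1080 × 91.5% = 988.2 px for the columns.
10 columns + 9 gaps: 10c + 9·10 = 988.2.
10c = 988.2 − 90 = 898.2, so c = 89.82 px.

89.82 px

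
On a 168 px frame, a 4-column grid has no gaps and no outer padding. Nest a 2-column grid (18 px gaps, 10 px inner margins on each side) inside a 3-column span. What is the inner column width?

44 px

With no gaps, each column is 168/4 = 42 px.
With no gaps, 3 columns span 3·42 = 126 px.
Inner content = 126 − 2·10 = 106 px.
2d + 1·18 = 106 → 2d = 88 → d = 44 px.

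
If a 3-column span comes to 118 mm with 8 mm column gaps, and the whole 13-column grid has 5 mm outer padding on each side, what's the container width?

3c + 2·8 = 118 → 3c = 102 → c = 34 mm.
Container = 2·5 + 13·34 + 12·8 = 10 + 442 + 96 = 548 mm.

548 mm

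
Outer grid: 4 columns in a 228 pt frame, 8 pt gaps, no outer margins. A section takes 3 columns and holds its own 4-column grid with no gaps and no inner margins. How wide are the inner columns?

4c + 3·8 = 228 → 4c = 204 → c = 51 pt.
3-column span = 3·51 + 2·8 = 169 pt.
169 / 4 = 42.25 pt per column.

42.25 pt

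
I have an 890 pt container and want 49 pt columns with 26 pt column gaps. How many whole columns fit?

12 columns: 12·49 + 11·26 = 874 pt ≤ 890.
13 columns: 949 pt > 890. So 12.

12 columns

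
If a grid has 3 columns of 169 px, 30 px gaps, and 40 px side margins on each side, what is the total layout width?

Layout = 2·40 + 3·169 + 2·30 = 80 + 507 + 60 = 647 px.

647 px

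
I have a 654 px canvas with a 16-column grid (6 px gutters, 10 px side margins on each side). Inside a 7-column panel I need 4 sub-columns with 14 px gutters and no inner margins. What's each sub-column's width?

Inside the margins: 654 − 20 = 634 px.
Subtracting 15 gutters of 6 leaves 544 for 16 columns, so c = 34 px.
7-column span = 7·34 + 6·6 = 274 px.
274 − 3·14 = 232; ÷4 gives d = 58 px.

58 px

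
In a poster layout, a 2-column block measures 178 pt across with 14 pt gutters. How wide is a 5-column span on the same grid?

Subtracting 1 gutter of 14 leaves 164 for 2 columns, so c = 82 pt.
5-column span = 5·82 + 4·14 = 466 pt.

466 pt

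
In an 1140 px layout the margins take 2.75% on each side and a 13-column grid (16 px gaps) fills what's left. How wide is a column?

68.1 px

Margins: 2.75% × 1140 = 31.35 px each, so content = 1140 − 62.7 = 1077.3 px.
Subtracting 12 gaps of 16 leaves 885.3 for 13 columns, so c = 68.1 px.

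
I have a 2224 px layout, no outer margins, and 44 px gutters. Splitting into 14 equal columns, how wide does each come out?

14c + 13·44 = 2224 → 14c = 1652 → c = 118 px.

118 px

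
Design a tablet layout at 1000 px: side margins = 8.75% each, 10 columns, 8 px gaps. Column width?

75.3 px

1000 × (1 − 2·8.75%) = 1000 × 82.5% = 825 px for the columns.
825 − 9·8 = 753; ÷10 gives c = 75.3 px.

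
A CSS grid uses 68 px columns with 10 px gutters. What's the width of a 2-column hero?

2 columns plus 1 gutter: 136 + 10 = 146 px.

146 px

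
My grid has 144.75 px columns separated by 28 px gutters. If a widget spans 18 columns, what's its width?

3081.5 px

18 columns plus 17 gutters: 2605.5 + 476 = 3081.5 px.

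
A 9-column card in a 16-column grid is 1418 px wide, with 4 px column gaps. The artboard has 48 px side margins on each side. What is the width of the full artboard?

2620 px

9 columns + 8 column gaps: 9c + 8·4 = 1418.
9c = 1418 − 32 = 1386, so c = 154 px.
Total width: 2·48 + 16·154 + 15·4 = 2620 px.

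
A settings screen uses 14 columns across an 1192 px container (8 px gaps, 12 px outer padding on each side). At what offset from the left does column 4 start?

Inside the margins: 1192 − 24 = 1168 px.
1168 − 13·8 = 1064; ÷14 gives c = 76 px.
Each column+gutter stride is 84 px; 3 of them past the 12 px margin is 12 + 252 = 264 px.

264 px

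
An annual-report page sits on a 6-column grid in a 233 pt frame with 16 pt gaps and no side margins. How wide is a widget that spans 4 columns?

150 pt

6c + 5·16 = 233 → 6c = 153 → c = 25.5 pt.
4-column span = 4·25.5 + 3·16 = 150 pt.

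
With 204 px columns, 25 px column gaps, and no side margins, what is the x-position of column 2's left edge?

No margin, so column 2 starts at 1·(column + gutter) = 1·229 = 229 px.

229 px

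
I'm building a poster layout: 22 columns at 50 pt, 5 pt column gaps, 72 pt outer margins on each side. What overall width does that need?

Total width: 2·72 + 22·50 + 21·5 = 1349 pt.

1349 pt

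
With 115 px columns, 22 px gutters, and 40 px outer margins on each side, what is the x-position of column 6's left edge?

Each column+gutter stride is 137 px; 5 of them past the 40 px margin is 40 + 685 = 725 px.

725 px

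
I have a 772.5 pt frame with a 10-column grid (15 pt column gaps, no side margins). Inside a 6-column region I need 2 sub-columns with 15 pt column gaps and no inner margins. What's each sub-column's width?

10 columns + 9 column gaps: 10c + 9·15 = 772.5.
10c = 772.5 − 135 = 637.5, so c = 63.75 pt.
Span of 6: 6·63.75 + 5·15 = 382.5 + 75 = 457.5 pt.
2d + 1·15 = 457.5 → 2d = 442.5 → d = 221.25 pt.

221.25 pt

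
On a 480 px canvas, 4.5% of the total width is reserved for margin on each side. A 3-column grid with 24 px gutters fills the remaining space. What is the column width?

Margins: 4.5% × 480 = 21.6 px each, so content = 480 − 43.2 = 436.8 px.
3c + 2·24 = 436.8 → 3c = 388.8 → c = 129.6 px.

129.6 px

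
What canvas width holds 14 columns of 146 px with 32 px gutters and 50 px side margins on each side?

2560 px

Adding margins, columns and gutters: 100 + 2044 + 416 = 2560 px.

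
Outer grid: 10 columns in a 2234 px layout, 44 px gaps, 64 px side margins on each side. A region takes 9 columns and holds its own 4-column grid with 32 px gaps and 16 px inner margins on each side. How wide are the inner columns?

440.75 px

Inside the margins: 2234 − 128 = 2106 px.
Subtracting 9 gaps of 44 leaves 1710 for 10 columns, so c = 171 px.
9-column span = 9·171 + 8·44 = 1891 px.
Inner content = 1891 − 2·16 = 1859 px.
4 columns + 3 gaps: 4d + 3·32 = 1859.
4d = 1859 − 96 = 1763, so d = 440.75 px.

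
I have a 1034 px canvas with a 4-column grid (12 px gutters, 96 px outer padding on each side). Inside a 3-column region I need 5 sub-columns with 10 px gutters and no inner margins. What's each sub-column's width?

117.7 px

Inside the margins: 1034 − 192 = 842 px.
Subtracting 3 gutters of 12 leaves 806 for 4 columns, so c = 201.5 px.
3-column span = 3·201.5 + 2·12 = 628.5 px.
5d + 4·10 = 628.5 → 5d = 588.5 → d = 117.7 px.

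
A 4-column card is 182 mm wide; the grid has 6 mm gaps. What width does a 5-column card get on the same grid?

229 mm

182 − 3·6 = 164; ÷4 gives c = 41 mm.
5-column span = 5·41 + 4·6 = 229 mm.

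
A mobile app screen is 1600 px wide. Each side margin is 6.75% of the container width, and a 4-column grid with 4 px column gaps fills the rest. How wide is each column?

1600 × (1 − 2·6.75%) = 1600 × 86.5% = 1384 px for the columns.
1384 − 3·4 = 1372; ÷4 gives c = 343 px.

343 px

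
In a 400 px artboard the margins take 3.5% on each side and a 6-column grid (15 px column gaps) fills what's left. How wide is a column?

400 × (1 − 2·3.5%) = 400 × 93% = 372 px for the columns.
372 − 5·15 = 297; ÷6 gives c = 49.5 px.

49.5 px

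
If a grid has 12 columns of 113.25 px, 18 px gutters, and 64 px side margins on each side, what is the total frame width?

Adding margins, columns and gutters: 128 + 1359 + 198 = 1685 px.

1685 px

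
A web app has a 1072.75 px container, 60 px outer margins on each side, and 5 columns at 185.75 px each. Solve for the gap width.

6 px

Content width = 1072.75 − 2·60 = 952.75 px.
Columns use 928.75 px, leaving 24 px across 4 gaps = 6 px each.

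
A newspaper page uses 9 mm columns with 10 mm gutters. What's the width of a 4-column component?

4-column span = 4·9 + 3·10 = 66 mm.

66 mm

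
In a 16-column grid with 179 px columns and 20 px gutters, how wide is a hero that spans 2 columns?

2-column span = 2·179 + 1·20 = 378 px.

378 px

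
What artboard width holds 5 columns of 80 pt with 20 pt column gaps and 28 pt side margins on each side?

Adding margins, columns and gutters: 56 + 400 + 80 = 536 pt.

536 pt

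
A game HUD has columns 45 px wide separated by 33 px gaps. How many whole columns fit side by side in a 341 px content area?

4 columns

k columns need k·45 + (k−1)·33 = k·78 − 33.
k·78 − 33 ≤ 341 → k ≤ 374 / 78 ≈ 4.79, so k = 4.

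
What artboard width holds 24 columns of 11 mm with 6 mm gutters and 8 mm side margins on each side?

418 mm

Artboard = 2·8 + 24·11 + 23·6 = 16 + 264 + 138 = 418 mm.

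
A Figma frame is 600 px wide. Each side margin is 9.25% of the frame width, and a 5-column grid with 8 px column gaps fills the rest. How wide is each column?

Each margin = 9.25% of 600 = 55.5 px; content = 600 − 2·55.5 = 489 px.
489 − 4·8 = 457; ÷5 gives c = 91.4 px.

91.4 px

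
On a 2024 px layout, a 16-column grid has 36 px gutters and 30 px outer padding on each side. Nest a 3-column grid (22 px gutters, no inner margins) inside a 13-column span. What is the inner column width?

515 px

Take off 60 px of margins, leaving 1964 px.
16 columns + 15 gutters: 16c + 15·36 = 1964.
16c = 1964 − 540 = 1424, so c = 89 px.
13 columns plus 12 gutters: 1157 + 432 = 1589 px.
1589 − 2·22 = 1545; ÷3 gives d = 515 px.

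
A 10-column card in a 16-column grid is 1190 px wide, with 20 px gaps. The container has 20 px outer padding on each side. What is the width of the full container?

1956 px

10c + 9·20 = 1190 → 10c = 1010 → c = 101 px.
Container = 2·20 + 16·101 + 15·20 = 40 + 1616 + 300 = 1956 px.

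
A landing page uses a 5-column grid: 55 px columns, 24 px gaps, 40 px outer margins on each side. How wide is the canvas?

Adding margins, columns and gutters: 80 + 275 + 96 = 451 px.

451 px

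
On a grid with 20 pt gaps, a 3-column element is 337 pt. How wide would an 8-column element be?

932 pt

337 − 2·20 = 297; ÷3 gives c = 99 pt.
8 columns plus 7 gaps: 792 + 140 = 932 pt.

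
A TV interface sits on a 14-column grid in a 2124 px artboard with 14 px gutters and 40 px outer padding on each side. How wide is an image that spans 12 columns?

1750 px

Take off 80 px of margins, leaving 2044 px.
14c + 13·14 = 2044 → 14c = 1862 → c = 133 px.
12-column span = 12·133 + 11·14 = 1750 px.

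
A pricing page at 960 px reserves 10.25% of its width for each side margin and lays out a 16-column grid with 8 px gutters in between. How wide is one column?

40.2 px

Each margin = 10.25% of 960 = 98.4 px; content = 960 − 2·98.4 = 763.2 px.
763.2 − 15·8 = 643.2; ÷16 gives c = 40.2 px.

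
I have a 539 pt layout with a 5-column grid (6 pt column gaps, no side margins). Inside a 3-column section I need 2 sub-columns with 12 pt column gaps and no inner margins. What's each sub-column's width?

5c + 4·6 = 539 → 5c = 515 → c = 103 pt.
Span of 3: 3·103 + 2·6 = 309 + 12 = 321 pt.
2d + 1·12 = 321 → 2d = 309 → d = 154.5 pt.

154.5 pt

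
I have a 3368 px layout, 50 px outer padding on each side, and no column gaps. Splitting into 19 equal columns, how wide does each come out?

Subtract both margins: 3368 − 2·50 = 3268 px.
19c = 3268 → c = 172 px.

172 px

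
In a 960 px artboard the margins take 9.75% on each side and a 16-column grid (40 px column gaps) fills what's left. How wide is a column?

10.8 px

960 × (1 − 2·9.75%) = 960 × 80.5% = 772.8 px for the columns.
772.8 − 15·40 = 172.8; ÷16 gives c = 10.8 px.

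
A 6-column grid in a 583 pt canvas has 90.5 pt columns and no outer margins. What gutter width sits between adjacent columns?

8 pt

Columns use 543 pt, leaving 40 pt across 5 gutters = 8 pt each.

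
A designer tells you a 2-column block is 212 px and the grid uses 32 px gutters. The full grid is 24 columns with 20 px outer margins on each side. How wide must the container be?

2936 px

212 − 1·32 = 180; ÷2 gives c = 90 px.
Container = 2·20 + 24·90 + 23·32 = 40 + 2160 + 736 = 2936 px.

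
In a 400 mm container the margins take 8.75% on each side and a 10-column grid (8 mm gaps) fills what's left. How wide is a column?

25.8 mm

Margins: 8.75% × 400 = 35 mm each, so content = 400 − 70 = 330 mm.
330 − 9·8 = 258; ÷10 gives c = 25.8 mm.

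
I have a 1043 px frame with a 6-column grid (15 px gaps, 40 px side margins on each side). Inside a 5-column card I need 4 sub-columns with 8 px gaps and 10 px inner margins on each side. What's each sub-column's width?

Inside the margins: 1043 − 80 = 963 px.
6c + 5·15 = 963 → 6c = 888 → c = 148 px.
Span of 5: 5·148 + 4·15 = 740 + 60 = 800 px.
Inner content = 800 − 2·10 = 780 px.
4 columns + 3 gaps: 4d + 3·8 = 780.
4d = 780 − 24 = 756, so d = 189 px.

189 px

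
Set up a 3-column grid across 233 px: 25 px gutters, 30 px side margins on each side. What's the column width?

41 px

Content width = 233 − 2·30 = 173 px.
3c + 2·25 = 173 → 3c = 123 → c = 41 px.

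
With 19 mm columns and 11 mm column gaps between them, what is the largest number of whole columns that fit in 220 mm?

7 columns

7 columns: 7·19 + 6·11 = 199 mm ≤ 220.
8 columns: 229 mm > 220. So 7.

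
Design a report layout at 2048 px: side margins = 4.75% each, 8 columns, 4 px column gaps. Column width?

228.18 px

Each margin = 4.75% of 2048 = 97.28 px; content = 2048 − 2·97.28 = 1853.44 px.
8c + 7·4 = 1853.44 → 8c = 1825.44 → c = 228.18 px.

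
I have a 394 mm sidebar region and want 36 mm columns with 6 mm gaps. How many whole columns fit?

9 columns

9 columns: 9·36 + 8·6 = 372 mm ≤ 394.
10 columns: 414 mm > 394. So 9.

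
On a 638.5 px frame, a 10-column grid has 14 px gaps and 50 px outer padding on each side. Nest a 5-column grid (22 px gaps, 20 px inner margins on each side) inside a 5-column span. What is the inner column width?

26.85 px

Inside the margins: 638.5 − 100 = 538.5 px.
Subtracting 9 gaps of 14 leaves 412.5 for 10 columns, so c = 41.25 px.
5-column span = 5·41.25 + 4·14 = 262.25 px.
Inner content = 262.25 − 2·20 = 222.25 px.
5 columns + 4 gaps: 5d + 4·22 = 222.25.
5d = 222.25 − 88 = 134.25, so d = 26.85 px.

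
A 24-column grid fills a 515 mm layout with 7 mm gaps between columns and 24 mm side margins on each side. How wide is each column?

Inside the margins: 515 − 48 = 467 mm.
24 columns + 23 gaps: 24c + 23·7 = 467.
24c = 467 − 161 = 306, so c = 12.75 mm.

12.75 mm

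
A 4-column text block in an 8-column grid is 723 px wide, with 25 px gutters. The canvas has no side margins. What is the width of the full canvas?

4c + 3·25 = 723 → 4c = 648 → c = 162 px.
Summing: 1296 + 175 = 1471 px.

1471 px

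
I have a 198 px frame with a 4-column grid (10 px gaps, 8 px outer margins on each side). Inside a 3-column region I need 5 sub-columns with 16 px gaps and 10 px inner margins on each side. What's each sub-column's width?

10 px

Take off 16 px of margins, leaving 182 px.
Subtracting 3 gaps of 10 leaves 152 for 4 columns, so c = 38 px.
3-column span = 3·38 + 2·10 = 134 px.
Inner content = 134 − 2·10 = 114 px.
114 − 4·16 = 50; ÷5 gives d = 10 px.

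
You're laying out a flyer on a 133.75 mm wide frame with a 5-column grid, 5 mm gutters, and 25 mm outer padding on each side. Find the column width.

Take off 50 mm of margins, leaving 83.75 mm.
Subtracting 4 gutters of 5 leaves 63.75 for 5 columns, so c = 12.75 mm.

12.75 mm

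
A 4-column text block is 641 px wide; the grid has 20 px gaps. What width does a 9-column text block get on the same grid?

641 − 3·20 = 581; ÷4 gives c = 145.25 px.
Span of 9: 9·145.25 + 8·20 = 1307.25 + 160 = 1467.25 px.

1467.25 px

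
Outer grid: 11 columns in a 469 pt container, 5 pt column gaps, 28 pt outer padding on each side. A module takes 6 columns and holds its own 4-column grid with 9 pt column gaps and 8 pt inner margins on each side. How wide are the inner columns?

45 pt

Subtract both margins: 469 − 2·28 = 413 pt.
Subtracting 10 column gaps of 5 leaves 363 for 11 columns, so c = 33 pt.
6-column span = 6·33 + 5·5 = 223 pt.
Inner content = 223 − 2·8 = 207 pt.
207 − 3·9 = 180; ÷4 gives d = 45 pt.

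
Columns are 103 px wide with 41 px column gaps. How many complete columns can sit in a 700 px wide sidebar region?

5 columns: 5·103 + 4·41 = 679 px ≤ 700.
6 columns: 823 px > 700. So 5.

5 columns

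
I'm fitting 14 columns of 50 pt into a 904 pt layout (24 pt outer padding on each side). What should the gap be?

12 pt

Content width = 904 − 2·24 = 856 pt.
14·50 + 13g = 856 → 13g = 156 → g = 12 pt.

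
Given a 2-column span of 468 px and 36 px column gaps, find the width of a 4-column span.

972 px

2c + 1·36 = 468 → 2c = 432 → c = 216 px.
4-column span = 4·216 + 3·36 = 972 px.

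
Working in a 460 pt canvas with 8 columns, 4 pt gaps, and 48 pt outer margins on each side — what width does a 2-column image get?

88 pt

Take off 96 pt of margins, leaving 364 pt.
364 − 7·4 = 336; ÷8 gives c = 42 pt.
Span of 2: 2·42 + 1·4 = 84 + 4 = 88 pt.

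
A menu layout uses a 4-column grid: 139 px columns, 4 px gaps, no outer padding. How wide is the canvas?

568 px

Summing: 556 + 12 = 568 px.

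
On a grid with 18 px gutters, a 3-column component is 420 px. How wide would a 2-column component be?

274 px

420 − 2·18 = 384; ÷3 gives c = 128 px.
2-column span = 2·128 + 1·18 = 274 px.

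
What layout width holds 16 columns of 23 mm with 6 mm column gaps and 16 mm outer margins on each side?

Total width: 2·16 + 16·23 + 15·6 = 490 mm.

490 mm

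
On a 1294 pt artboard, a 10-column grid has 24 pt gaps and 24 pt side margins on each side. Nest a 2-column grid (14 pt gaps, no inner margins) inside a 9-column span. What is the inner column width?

Subtract both margins: 1294 − 2·24 = 1246 pt.
10c + 9·24 = 1246 → 10c = 1030 → c = 103 pt.
9 columns plus 8 gaps: 927 + 192 = 1119 pt.
2d + 1·14 = 1119 → 2d = 1105 → d = 552.5 pt.

552.5 pt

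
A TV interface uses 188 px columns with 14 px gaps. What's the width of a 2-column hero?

390 px

2 columns plus 1 gap: 376 + 14 = 390 px.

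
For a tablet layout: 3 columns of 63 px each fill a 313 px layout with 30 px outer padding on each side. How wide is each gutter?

32 px

Inside the margins: 313 − 60 = 253 px.
3 columns take 3·63 = 189 px; remaining 64 splits into 2 gutters.
g = 64 / 2 = 32 px.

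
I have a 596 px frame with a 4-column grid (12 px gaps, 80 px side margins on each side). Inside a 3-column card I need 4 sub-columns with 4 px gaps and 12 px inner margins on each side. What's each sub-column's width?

72 px

Outer content = 596 − 2·80 = 436 px.
4c + 3·12 = 436 → 4c = 400 → c = 100 px.
3-column span = 3·100 + 2·12 = 324 px.
Inner content = 324 − 2·12 = 300 px.
300 − 3·4 = 288; ÷4 gives d = 72 px.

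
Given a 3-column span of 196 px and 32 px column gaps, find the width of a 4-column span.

272 px

3 columns + 2 column gaps: 3c + 2·32 = 196.
3c = 196 − 64 = 132, so c = 44 px.
Span of 4: 4·44 + 3·32 = 176 + 96 = 272 px.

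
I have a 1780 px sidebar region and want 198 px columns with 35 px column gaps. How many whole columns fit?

7 columns: 7·198 + 6·35 = 1596 px ≤ 1780.
8 columns: 1829 px > 1780. So 7.

7 columns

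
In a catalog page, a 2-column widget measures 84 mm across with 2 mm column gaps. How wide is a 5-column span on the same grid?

213 mm

84 − 1·2 = 82; ÷2 gives c = 41 mm.
5 columns plus 4 column gaps: 205 + 8 = 213 mm.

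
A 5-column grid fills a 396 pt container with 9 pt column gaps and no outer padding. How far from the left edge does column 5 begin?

324 pt

5 columns + 4 column gaps: 5c + 4·9 = 396.
5c = 396 − 36 = 360, so c = 72 pt.
Before column 5: 4 columns + 4 column gaps.
Offset = 4·(72 + 9) = 4·81 = 324 pt.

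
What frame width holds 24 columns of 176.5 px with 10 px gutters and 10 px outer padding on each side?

Total width: 2·10 + 24·176.5 + 23·10 = 4486 px.

4486 px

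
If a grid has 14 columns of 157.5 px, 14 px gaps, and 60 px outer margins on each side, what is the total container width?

Total width: 2·60 + 14·157.5 + 13·14 = 2507 px.

2507 px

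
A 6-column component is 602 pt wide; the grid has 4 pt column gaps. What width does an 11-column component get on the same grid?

1107 pt

602 − 5·4 = 582; ÷6 gives c = 97 pt.
Span of 11: 11·97 + 10·4 = 1067 + 40 = 1107 pt.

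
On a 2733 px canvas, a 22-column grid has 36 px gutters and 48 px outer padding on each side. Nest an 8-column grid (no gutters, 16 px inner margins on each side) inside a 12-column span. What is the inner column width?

173.75 px

Subtract both margins: 2733 − 2·48 = 2637 px.
22 columns + 21 gutters: 22c + 21·36 = 2637.
22c = 2637 − 756 = 1881, so c = 85.5 px.
Span of 12: 12·85.5 + 11·36 = 1026 + 396 = 1422 px.
Inner content = 1422 − 2·16 = 1390 px.
1390 / 8 = 173.75 px per column.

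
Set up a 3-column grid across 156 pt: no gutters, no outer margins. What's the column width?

52 pt

3c = 156 → c = 52 pt.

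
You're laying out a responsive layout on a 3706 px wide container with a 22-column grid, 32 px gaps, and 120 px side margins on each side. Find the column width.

127 px

Take off 240 px of margins, leaving 3466 px.
Subtracting 21 gaps of 32 leaves 2794 for 22 columns, so c = 127 px.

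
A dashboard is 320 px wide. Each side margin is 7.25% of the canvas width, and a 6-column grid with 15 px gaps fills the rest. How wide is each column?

33.1 px

320 × (1 − 2·7.25%) = 320 × 85.5% = 273.6 px for the columns.
6c + 5·15 = 273.6 → 6c = 198.6 → c = 33.1 px.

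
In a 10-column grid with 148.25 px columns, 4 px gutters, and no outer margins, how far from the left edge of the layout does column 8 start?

Before column 8: 7 columns + 7 gutters.
Offset = 7·(148.25 + 4) = 7·152.25 = 1065.75 px.

1065.75 px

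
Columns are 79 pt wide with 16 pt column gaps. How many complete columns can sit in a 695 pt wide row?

7 columns

7 columns: 7·79 + 6·16 = 649 pt ≤ 695.
8 columns: 744 pt > 695. So 7.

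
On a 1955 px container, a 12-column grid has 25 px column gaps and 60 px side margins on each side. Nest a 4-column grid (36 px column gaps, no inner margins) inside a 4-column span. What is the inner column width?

121.75 px

Take off 120 px of margins, leaving 1835 px.
1835 − 11·25 = 1560; ÷12 gives c = 130 px.
4-column span = 4·130 + 3·25 = 595 px.
Subtracting 3 column gaps of 36 leaves 487 for 4 columns, so d = 121.75 px.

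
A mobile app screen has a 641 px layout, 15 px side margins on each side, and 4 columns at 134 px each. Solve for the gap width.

Subtract both margins: 641 − 2·15 = 611 px.
Columns use 536 px, leaving 75 px across 3 gaps = 25 px each.

25 px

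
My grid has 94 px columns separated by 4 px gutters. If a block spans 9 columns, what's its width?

878 px

9-column span = 9·94 + 8·4 = 878 px.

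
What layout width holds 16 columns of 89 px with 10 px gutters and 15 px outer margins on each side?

Adding margins, columns and gutters: 30 + 1424 + 150 = 1604 px.

1604 px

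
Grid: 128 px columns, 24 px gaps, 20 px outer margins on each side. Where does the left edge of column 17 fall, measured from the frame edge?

2452 px

Column 17 starts at margin + 16·(column + gutter) = 20 + 16·152 = 2452 px.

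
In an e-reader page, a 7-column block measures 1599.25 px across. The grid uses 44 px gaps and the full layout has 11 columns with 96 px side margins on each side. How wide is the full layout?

7c + 6·44 = 1599.25 → 7c = 1335.25 → c = 190.75 px.
Adding margins, columns and gutters: 192 + 2098.25 + 440 = 2730.25 px.

2730.25 px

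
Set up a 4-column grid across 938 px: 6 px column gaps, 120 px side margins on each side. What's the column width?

170 px

Subtract both margins: 938 − 2·120 = 698 px.
Subtracting 3 column gaps of 6 leaves 680 for 4 columns, so c = 170 px.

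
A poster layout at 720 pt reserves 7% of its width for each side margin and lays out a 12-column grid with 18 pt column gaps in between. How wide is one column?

Margins: 7% × 720 = 50.4 pt each, so content = 720 − 100.8 = 619.2 pt.
12c + 11·18 = 619.2 → 12c = 421.2 → c = 35.1 pt.

35.1 pt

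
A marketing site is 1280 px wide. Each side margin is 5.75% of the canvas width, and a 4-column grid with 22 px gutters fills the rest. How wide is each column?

266.7 px

Margins: 5.75% × 1280 = 73.6 px each, so content = 1280 − 147.2 = 1132.8 px.
1132.8 − 3·22 = 1066.8; ÷4 gives c = 266.7 px.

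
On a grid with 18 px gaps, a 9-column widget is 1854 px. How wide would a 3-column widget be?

9 columns + 8 gaps: 9c + 8·18 = 1854.
9c = 1854 − 144 = 1710, so c = 190 px.
3-column span = 3·190 + 2·18 = 606 px.

606 px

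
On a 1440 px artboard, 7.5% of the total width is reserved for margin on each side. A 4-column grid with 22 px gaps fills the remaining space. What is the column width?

1440 × (1 − 2·7.5%) = 1440 × 85% = 1224 px for the columns.
4c + 3·22 = 1224 → 4c = 1158 → c = 289.5 px.

289.5 px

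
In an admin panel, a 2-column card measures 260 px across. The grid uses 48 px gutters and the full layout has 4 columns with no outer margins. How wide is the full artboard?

2c + 1·48 = 260 → 2c = 212 → c = 106 px.
Total width: 4·106 + 3·48 = 568 px.

568 px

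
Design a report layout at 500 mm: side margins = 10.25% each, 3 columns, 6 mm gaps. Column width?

128.5 mm

Margins: 10.25% × 500 = 51.25 mm each, so content = 500 − 102.5 = 397.5 mm.
Subtracting 2 gaps of 6 leaves 385.5 for 3 columns, so c = 128.5 mm.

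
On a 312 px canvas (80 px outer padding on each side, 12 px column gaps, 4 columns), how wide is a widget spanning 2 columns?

Content width = 312 − 2·80 = 152 px.
152 − 3·12 = 116; ÷4 gives c = 29 px.
2-column span = 2·29 + 1·12 = 70 px.

70 px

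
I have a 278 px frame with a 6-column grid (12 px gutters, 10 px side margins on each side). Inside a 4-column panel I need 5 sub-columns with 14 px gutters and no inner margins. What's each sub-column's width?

Inside the margins: 278 − 20 = 258 px.
258 − 5·12 = 198; ÷6 gives c = 33 px.
Span of 4: 4·33 + 3·12 = 132 + 36 = 168 px.
5d + 4·14 = 168 → 5d = 112 → d = 22.4 px.

22.4 px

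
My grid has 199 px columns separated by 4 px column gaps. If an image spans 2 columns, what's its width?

2-column span = 2·199 + 1·4 = 402 px.

402 px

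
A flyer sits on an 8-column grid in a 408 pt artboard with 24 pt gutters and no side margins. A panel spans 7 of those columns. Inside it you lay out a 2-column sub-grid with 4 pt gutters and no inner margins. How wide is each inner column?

175 pt

Subtracting 7 gutters of 24 leaves 240 for 8 columns, so c = 30 pt.
7-column span = 7·30 + 6·24 = 354 pt.
Subtracting 1 gutter of 4 leaves 350 for 2 columns, so d = 175 pt.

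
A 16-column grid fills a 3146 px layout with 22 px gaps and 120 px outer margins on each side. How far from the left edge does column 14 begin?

Content = 3146 − 2·120 = 2906 px.
16 columns + 15 gaps: 16c + 15·22 = 2906.
16c = 2906 − 330 = 2576, so c = 161 px.
Before column 14: the margin + 13 columns + 13 gaps.
Offset = 120 + 13·(161 + 22) = 120 + 2379 = 2499 px.

2499 px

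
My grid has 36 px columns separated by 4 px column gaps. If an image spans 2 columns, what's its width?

76 px

Span of 2: 2·36 + 1·4 = 72 + 4 = 76 px.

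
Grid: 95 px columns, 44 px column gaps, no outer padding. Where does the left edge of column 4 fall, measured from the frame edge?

Before column 4: 3 columns + 3 column gaps.
Offset = 3·(95 + 44) = 3·139 = 417 px.

417 px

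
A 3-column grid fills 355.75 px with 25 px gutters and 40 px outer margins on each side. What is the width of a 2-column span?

Content width = 355.75 − 2·40 = 275.75 px.
275.75 − 2·25 = 225.75; ÷3 gives c = 75.25 px.
2 columns plus 1 gutter: 150.5 + 25 = 175.5 px.

175.5 px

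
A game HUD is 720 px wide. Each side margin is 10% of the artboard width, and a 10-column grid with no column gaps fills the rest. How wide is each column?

57.6 px

Margins: 10% × 720 = 72 px each, so content = 720 − 144 = 576 px.
576 / 10 = 57.6 px per column.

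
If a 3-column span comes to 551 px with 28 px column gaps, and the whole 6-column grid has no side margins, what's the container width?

1130 px

3c + 2·28 = 551 → 3c = 495 → c = 165 px.
Summing: 990 + 140 = 1130 px.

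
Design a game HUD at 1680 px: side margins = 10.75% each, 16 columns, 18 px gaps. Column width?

65.55 px

Each margin = 10.75% of 1680 = 180.6 px; content = 1680 − 2·180.6 = 1318.8 px.
Subtracting 15 gaps of 18 leaves 1048.8 for 16 columns, so c = 65.55 px.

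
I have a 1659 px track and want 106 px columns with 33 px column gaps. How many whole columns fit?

Each extra column adds 106 + 33 = 139 px.
(1659 + 33) / 139 = 12.17, so 12 columns fit.

12 columns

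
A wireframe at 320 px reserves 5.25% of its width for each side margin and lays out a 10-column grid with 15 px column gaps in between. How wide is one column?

320 × (1 − 2·5.25%) = 320 × 89.5% = 286.4 px for the columns.
10c + 9·15 = 286.4 → 10c = 151.4 → c = 15.14 px.

15.14 px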